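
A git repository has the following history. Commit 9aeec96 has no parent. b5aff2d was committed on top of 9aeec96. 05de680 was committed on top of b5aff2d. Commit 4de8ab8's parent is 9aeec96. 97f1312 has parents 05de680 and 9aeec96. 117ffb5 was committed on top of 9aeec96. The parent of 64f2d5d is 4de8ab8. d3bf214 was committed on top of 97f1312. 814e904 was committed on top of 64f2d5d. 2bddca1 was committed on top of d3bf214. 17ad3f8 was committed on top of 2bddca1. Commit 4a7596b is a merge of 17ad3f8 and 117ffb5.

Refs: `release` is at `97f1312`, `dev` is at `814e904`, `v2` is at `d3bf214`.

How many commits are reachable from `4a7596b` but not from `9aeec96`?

8

Reachable from 4a7596b: {05de680, 117ffb5, 17ad3f8, 2bddca1, 4a7596b, 97f1312, 9aeec96, b5aff2d, d3bf214}.
Reachable from 9aeec96: {9aeec96}.
In 4a7596b's history but not 9aeec96's: {05de680, 117ffb5, 17ad3f8, 2bddca1, 4a7596b, 97f1312, b5aff2d, d3bf214} — 8 commits.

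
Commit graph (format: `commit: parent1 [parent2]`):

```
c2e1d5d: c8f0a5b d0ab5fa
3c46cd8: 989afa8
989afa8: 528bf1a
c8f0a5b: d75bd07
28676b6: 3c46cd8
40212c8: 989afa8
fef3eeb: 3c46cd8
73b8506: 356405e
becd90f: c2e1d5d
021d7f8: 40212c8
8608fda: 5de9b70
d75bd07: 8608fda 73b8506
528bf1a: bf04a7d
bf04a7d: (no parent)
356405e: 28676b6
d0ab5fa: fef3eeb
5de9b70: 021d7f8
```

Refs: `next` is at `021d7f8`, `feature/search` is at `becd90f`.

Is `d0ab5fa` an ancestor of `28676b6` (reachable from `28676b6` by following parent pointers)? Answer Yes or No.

Ancestors of 28676b6: {28676b6, 3c46cd8, 528bf1a, 989afa8, bf04a7d}.
d0ab5fa is not in that set, so it is not an ancestor of 28676b6.

No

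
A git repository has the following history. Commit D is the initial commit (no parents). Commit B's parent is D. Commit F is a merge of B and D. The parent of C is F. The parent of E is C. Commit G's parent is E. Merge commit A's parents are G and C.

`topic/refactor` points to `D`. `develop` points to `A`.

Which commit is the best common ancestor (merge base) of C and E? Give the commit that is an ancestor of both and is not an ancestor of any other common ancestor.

Ancestors of C: {B, C, D, F}.
Ancestors of E: {B, C, D, E, F}.
Common ancestors: {B, C, D, F}.
Among these, C is not an ancestor of any other common ancestor — it is the merge base.

C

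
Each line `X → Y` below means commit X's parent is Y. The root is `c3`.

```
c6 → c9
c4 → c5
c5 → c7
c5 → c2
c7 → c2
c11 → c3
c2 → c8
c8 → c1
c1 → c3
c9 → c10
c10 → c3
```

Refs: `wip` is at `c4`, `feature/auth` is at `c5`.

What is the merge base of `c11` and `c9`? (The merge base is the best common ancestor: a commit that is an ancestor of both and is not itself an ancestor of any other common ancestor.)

Ancestors of c11: {c11, c3}.
Ancestors of c9: {c10, c3, c9}.
Common ancestors: {c3}.
The only common ancestor is c3, so it is the merge base.

c3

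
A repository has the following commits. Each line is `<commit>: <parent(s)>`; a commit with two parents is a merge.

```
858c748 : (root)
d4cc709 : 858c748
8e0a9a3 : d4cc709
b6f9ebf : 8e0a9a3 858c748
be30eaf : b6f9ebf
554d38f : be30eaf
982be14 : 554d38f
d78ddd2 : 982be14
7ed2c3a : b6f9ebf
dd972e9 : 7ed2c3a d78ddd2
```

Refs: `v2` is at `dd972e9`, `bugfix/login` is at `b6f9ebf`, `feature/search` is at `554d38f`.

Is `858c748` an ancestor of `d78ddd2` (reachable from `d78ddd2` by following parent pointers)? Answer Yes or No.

Ancestors of d78ddd2 (commits reachable by following parents): {554d38f, 858c748, 8e0a9a3, 982be14, b6f9ebf, be30eaf, d4cc709, d78ddd2}.
858c748 is in that set, so it is an ancestor of d78ddd2.

Yes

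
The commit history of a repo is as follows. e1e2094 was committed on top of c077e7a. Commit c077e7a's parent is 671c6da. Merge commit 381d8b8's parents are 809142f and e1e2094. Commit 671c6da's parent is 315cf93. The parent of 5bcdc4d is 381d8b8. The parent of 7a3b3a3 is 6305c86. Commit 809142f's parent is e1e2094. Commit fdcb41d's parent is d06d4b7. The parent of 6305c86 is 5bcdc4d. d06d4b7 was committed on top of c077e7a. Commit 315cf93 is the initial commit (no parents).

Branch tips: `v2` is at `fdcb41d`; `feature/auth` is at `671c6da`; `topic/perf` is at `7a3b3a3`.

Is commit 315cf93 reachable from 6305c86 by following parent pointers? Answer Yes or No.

Yes

Ancestors of 6305c86 (commits reachable by following parents): {315cf93, 381d8b8, 5bcdc4d, 6305c86, 671c6da, 809142f, c077e7a, e1e2094}.
315cf93 is in that set, so it is an ancestor of 6305c86.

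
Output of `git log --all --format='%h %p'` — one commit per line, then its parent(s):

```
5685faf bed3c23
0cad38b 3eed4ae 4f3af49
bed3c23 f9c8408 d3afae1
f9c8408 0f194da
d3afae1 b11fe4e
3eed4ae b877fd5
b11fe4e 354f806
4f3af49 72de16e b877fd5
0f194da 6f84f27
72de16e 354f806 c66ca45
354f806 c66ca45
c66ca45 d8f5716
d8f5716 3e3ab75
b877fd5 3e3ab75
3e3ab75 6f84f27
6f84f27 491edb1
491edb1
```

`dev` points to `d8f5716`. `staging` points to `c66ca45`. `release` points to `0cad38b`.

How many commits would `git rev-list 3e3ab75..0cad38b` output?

8

Reachable from 0cad38b: {0cad38b, 354f806, 3e3ab75, 3eed4ae, 491edb1, 4f3af49, 6f84f27, 72de16e, b877fd5, c66ca45, d8f5716}.
Reachable from 3e3ab75: {3e3ab75, 491edb1, 6f84f27}.
In 0cad38b's history but not 3e3ab75's: {0cad38b, 354f806, 3eed4ae, 4f3af49, 72de16e, b877fd5, c66ca45, d8f5716} — 8 commits.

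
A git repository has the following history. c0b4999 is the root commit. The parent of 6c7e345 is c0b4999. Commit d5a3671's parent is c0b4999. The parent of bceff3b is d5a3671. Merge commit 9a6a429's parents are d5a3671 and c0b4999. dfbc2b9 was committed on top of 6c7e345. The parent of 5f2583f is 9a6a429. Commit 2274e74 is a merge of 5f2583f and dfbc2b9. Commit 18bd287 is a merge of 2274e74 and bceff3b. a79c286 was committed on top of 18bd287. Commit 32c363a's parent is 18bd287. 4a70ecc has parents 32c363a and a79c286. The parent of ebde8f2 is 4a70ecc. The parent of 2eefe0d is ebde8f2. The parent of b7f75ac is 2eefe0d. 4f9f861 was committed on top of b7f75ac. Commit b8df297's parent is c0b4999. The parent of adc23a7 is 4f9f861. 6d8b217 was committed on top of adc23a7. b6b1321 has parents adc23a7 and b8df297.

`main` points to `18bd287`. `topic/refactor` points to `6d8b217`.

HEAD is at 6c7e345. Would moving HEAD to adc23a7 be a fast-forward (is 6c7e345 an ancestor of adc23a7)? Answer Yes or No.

Yes

A fast-forward from 6c7e345 to adc23a7 is possible iff 6c7e345 is an ancestor of adc23a7.
Ancestors of adc23a7: {18bd287, 2274e74, 2eefe0d, 32c363a, 4a70ecc, 4f9f861, 5f2583f, 6c7e345, 9a6a429, a79c286, adc23a7, b7f75ac, bceff3b, c0b4999, d5a3671, dfbc2b9, ebde8f2}.
6c7e345 is among them, so fast-forward is possible.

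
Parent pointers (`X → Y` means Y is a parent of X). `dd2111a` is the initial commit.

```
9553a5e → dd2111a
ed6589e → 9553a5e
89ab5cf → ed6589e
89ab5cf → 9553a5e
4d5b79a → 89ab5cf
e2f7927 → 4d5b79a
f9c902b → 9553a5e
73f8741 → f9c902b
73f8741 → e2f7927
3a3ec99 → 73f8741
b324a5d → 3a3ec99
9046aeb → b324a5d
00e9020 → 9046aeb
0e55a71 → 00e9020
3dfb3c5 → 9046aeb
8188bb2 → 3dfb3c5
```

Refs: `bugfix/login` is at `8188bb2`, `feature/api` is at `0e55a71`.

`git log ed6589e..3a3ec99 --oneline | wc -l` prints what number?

6

Reachable from 3a3ec99: {3a3ec99, 4d5b79a, 73f8741, 89ab5cf, 9553a5e, dd2111a, e2f7927, ed6589e, f9c902b}.
Reachable from ed6589e: {9553a5e, dd2111a, ed6589e}.
In 3a3ec99's history but not ed6589e's: {3a3ec99, 4d5b79a, 73f8741, 89ab5cf, e2f7927, f9c902b} — 6 commits.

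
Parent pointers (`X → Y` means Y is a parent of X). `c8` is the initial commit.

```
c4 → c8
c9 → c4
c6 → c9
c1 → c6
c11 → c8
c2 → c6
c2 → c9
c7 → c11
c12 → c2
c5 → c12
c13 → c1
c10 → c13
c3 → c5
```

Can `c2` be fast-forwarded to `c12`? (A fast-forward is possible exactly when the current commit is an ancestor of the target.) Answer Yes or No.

Yes

A fast-forward from c2 to c12 is possible iff c2 is an ancestor of c12.
Ancestors of c12: {c12, c2, c4, c6, c8, c9}.
c2 is among them, so fast-forward is possible.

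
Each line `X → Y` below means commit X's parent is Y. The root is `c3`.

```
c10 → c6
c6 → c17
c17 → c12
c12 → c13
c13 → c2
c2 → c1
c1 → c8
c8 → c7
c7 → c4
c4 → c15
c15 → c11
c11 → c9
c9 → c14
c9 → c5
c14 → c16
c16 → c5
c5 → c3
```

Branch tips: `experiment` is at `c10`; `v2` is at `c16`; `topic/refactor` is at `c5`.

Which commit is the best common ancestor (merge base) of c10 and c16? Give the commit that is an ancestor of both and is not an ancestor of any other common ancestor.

c16

Ancestors of c10: {c1, c10, c11, c12, c13, c14, c15, c16, c17, c2, c3, c4, c5, c6, c7, c8, c9}.
Ancestors of c16: {c16, c3, c5}.
Common ancestors: {c16, c3, c5}.
Among these, c16 is not an ancestor of any other common ancestor — it is the merge base.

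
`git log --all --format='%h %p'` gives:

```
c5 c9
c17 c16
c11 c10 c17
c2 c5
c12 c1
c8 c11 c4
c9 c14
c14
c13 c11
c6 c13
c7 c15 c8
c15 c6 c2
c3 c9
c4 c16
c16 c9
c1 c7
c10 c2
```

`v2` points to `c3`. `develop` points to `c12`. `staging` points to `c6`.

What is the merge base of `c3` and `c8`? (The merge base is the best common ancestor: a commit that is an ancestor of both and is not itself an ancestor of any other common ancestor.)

c9

Ancestors of c3: {c14, c3, c9}.
Ancestors of c8: {c10, c11, c14, c16, c17, c2, c4, c5, c8, c9}.
Common ancestors: {c14, c9}.
Among these, c9 is not an ancestor of any other common ancestor — it is the merge base.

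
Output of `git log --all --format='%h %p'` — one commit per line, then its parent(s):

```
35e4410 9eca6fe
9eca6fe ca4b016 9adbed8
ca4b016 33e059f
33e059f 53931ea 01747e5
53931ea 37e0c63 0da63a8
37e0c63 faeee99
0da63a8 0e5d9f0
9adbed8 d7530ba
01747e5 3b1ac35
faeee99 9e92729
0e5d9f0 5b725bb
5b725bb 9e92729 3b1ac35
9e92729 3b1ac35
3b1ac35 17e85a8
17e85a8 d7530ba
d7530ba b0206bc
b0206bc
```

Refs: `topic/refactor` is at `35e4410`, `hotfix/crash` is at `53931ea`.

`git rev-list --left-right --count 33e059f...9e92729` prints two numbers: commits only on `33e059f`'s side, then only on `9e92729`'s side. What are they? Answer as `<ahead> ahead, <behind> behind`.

Reachable from 33e059f: {01747e5, 0da63a8, 0e5d9f0, 17e85a8, 33e059f, 37e0c63, 3b1ac35, 53931ea, 5b725bb, 9e92729, b0206bc, d7530ba, faeee99}.
Reachable from 9e92729: {17e85a8, 3b1ac35, 9e92729, b0206bc, d7530ba}.
Only in 33e059f's history (ahead): {01747e5, 0da63a8, 0e5d9f0, 33e059f, 37e0c63, 53931ea, 5b725bb, faeee99} — 8.
Only in 9e92729's history (behind): {} — 0.

8 ahead, 0 behind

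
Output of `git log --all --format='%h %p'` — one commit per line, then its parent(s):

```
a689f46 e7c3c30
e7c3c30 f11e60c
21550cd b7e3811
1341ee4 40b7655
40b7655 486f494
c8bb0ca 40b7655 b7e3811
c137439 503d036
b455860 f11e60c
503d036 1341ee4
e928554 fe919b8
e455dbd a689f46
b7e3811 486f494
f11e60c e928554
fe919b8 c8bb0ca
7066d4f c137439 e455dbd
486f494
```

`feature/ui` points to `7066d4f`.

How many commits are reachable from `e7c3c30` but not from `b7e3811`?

Reachable from e7c3c30: {40b7655, 486f494, b7e3811, c8bb0ca, e7c3c30, e928554, f11e60c, fe919b8}.
Reachable from b7e3811: {486f494, b7e3811}.
In e7c3c30's history but not b7e3811's: {40b7655, c8bb0ca, e7c3c30, e928554, f11e60c, fe919b8} — 6 commits.

6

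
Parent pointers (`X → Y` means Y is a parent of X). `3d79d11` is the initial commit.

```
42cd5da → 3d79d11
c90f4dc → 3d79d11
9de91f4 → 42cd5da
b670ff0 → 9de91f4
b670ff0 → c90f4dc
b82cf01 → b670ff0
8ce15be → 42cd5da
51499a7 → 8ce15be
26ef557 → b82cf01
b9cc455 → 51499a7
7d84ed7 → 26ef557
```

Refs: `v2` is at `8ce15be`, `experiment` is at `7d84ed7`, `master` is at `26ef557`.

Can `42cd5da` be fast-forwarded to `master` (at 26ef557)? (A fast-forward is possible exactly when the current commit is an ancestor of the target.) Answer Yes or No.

Yes

A fast-forward from 42cd5da to 26ef557 is possible iff 42cd5da is an ancestor of 26ef557.
Ancestors of 26ef557: {26ef557, 3d79d11, 42cd5da, 9de91f4, b670ff0, b82cf01, c90f4dc}.
42cd5da is among them, so fast-forward is possible.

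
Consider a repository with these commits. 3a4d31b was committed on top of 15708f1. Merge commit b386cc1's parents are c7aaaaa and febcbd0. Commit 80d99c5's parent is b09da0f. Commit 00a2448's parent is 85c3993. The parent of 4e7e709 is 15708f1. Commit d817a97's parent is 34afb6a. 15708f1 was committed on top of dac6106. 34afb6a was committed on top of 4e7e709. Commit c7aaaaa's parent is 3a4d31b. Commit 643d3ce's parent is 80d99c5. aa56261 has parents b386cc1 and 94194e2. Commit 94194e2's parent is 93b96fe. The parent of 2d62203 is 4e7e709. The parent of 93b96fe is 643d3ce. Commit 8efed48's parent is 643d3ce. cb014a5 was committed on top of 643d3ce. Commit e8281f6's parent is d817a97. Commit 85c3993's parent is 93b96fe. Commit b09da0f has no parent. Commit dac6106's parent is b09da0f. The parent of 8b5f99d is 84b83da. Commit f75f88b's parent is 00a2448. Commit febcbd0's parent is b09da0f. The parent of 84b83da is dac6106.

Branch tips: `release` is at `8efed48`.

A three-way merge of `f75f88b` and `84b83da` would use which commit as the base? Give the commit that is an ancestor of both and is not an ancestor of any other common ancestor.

Ancestors of f75f88b: {00a2448, 643d3ce, 80d99c5, 85c3993, 93b96fe, b09da0f, f75f88b}.
Ancestors of 84b83da: {84b83da, b09da0f, dac6106}.
Common ancestors: {b09da0f}.
The only common ancestor is b09da0f, so it is the merge base.

b09da0f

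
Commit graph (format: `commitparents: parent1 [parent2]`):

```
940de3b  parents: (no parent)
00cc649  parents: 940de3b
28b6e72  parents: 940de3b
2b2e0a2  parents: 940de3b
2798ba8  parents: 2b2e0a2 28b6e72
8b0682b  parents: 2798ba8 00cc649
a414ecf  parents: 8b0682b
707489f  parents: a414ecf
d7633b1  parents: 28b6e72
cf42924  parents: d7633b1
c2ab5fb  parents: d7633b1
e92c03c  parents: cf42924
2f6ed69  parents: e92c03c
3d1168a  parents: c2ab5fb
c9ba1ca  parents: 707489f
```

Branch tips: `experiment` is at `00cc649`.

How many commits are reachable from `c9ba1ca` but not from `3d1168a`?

Reachable from c9ba1ca: {00cc649, 2798ba8, 28b6e72, 2b2e0a2, 707489f, 8b0682b, 940de3b, a414ecf, c9ba1ca}.
Reachable from 3d1168a: {28b6e72, 3d1168a, 940de3b, c2ab5fb, d7633b1}.
In c9ba1ca's history but not 3d1168a's: {00cc649, 2798ba8, 2b2e0a2, 707489f, 8b0682b, a414ecf, c9ba1ca} — 7 commits.

7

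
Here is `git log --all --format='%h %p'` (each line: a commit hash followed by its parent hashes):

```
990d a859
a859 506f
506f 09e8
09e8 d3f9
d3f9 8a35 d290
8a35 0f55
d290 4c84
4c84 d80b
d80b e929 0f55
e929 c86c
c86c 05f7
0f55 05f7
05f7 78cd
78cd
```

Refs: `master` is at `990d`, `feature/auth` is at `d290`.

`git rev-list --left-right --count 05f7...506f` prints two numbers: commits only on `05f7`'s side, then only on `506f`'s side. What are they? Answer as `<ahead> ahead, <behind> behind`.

0 ahead, 10 behind

Reachable from 05f7: {05f7, 78cd}.
Reachable from 506f: {05f7, 09e8, 0f55, 4c84, 506f, 78cd, 8a35, c86c, d290, d3f9, d80b, e929}.
Only in 05f7's history (ahead): {} — 0.
Only in 506f's history (behind): {09e8, 0f55, 4c84, 506f, 8a35, c86c, d290, d3f9, d80b, e929} — 10.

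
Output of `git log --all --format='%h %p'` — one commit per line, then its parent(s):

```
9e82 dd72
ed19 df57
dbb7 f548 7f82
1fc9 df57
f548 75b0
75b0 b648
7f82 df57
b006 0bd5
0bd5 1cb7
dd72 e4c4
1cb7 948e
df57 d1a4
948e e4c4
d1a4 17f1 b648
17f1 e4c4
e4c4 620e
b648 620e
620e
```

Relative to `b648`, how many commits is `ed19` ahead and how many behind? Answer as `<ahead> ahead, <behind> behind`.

5 ahead, 0 behind

Reachable from ed19: {17f1, 620e, b648, d1a4, df57, e4c4, ed19}.
Reachable from b648: {620e, b648}.
Only in ed19's history (ahead): {17f1, d1a4, df57, e4c4, ed19} — 5.
Only in b648's history (behind): {} — 0.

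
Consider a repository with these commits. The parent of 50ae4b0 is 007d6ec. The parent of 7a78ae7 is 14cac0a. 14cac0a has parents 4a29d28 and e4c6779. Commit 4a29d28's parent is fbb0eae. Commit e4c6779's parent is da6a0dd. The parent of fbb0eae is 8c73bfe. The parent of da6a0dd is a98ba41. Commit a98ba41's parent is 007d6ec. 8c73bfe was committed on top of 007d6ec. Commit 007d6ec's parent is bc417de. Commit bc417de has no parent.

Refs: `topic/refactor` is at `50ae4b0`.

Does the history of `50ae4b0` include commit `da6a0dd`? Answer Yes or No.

Ancestors of 50ae4b0: {007d6ec, 50ae4b0, bc417de}.
da6a0dd is not in that set, so it is not an ancestor of 50ae4b0.

No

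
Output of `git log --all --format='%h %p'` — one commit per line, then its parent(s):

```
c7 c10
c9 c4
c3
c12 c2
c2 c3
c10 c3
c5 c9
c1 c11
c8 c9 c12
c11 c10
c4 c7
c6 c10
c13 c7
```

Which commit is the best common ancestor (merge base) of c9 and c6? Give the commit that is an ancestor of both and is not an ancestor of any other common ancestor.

Ancestors of c9: {c10, c3, c4, c7, c9}.
Ancestors of c6: {c10, c3, c6}.
Common ancestors: {c10, c3}.
Among these, c10 is not an ancestor of any other common ancestor — it is the merge base.

c10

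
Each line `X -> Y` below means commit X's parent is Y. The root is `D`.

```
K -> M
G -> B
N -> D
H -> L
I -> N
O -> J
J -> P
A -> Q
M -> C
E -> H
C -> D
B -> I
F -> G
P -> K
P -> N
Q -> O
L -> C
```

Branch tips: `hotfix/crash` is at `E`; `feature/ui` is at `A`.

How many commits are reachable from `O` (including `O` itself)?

Walking parent pointers from O: reachable set = {C, D, J, K, M, N, O, P}.
That is 8 commits.

8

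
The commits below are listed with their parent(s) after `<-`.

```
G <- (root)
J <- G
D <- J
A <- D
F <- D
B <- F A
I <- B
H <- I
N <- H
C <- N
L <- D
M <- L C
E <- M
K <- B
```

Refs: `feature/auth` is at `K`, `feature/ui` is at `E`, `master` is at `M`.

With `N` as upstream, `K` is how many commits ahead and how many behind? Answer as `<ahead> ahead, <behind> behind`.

1 ahead, 3 behind

Reachable from K: {A, B, D, F, G, J, K}.
Reachable from N: {A, B, D, F, G, H, I, J, N}.
Only in K's history (ahead): {K} — 1.
Only in N's history (behind): {H, I, N} — 3.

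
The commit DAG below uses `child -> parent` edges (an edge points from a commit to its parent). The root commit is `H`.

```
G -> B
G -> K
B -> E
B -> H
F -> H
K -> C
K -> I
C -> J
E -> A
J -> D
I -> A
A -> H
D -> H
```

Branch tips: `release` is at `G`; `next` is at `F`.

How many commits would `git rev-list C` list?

Walking parent pointers from C: reachable set = {C, D, H, J}.
That is 4 commits.

4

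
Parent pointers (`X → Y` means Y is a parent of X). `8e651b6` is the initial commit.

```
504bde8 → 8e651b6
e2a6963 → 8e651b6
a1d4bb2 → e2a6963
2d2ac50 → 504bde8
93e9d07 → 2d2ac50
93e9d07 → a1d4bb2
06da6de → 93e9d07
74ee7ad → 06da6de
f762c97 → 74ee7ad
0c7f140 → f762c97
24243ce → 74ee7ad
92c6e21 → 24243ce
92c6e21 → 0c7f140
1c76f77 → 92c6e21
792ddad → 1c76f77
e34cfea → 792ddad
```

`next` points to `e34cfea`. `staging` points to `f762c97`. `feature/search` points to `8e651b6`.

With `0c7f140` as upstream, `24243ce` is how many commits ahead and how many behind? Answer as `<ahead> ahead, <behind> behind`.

1 ahead, 2 behind

Reachable from 24243ce: {06da6de, 24243ce, 2d2ac50, 504bde8, 74ee7ad, 8e651b6, 93e9d07, a1d4bb2, e2a6963}.
Reachable from 0c7f140: {06da6de, 0c7f140, 2d2ac50, 504bde8, 74ee7ad, 8e651b6, 93e9d07, a1d4bb2, e2a6963, f762c97}.
Only in 24243ce's history (ahead): {24243ce} — 1.
Only in 0c7f140's history (behind): {0c7f140, f762c97} — 2.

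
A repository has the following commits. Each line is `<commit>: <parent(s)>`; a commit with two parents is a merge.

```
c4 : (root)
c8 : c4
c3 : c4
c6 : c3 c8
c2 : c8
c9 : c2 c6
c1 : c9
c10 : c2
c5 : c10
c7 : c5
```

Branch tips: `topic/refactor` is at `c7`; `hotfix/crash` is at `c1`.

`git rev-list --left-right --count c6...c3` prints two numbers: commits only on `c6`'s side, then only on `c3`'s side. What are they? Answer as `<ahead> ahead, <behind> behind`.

2 ahead, 0 behind

Reachable from c6: {c3, c4, c6, c8}.
Reachable from c3: {c3, c4}.
Only in c6's history (ahead): {c6, c8} — 2.
Only in c3's history (behind): {} — 0.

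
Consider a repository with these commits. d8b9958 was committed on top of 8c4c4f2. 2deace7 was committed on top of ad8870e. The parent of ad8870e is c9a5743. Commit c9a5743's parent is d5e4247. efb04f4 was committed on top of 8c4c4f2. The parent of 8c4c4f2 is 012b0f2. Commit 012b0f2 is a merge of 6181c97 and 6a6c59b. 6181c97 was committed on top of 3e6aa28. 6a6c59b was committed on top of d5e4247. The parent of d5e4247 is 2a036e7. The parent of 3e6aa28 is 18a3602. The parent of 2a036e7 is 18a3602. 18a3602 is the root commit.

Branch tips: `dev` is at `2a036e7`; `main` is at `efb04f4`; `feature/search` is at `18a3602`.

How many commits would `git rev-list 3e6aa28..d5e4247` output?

Reachable from d5e4247: {18a3602, 2a036e7, d5e4247}.
Reachable from 3e6aa28: {18a3602, 3e6aa28}.
In d5e4247's history but not 3e6aa28's: {2a036e7, d5e4247} — 2 commits.

2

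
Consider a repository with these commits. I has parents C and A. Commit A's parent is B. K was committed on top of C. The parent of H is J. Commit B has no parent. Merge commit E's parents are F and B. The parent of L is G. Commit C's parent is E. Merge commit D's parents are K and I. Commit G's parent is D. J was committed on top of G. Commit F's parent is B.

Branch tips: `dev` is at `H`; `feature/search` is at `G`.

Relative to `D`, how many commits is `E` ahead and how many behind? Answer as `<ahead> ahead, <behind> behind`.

Reachable from E: {B, E, F}.
Reachable from D: {A, B, C, D, E, F, I, K}.
Only in E's history (ahead): {} — 0.
Only in D's history (behind): {A, C, D, I, K} — 5.

0 ahead, 5 behind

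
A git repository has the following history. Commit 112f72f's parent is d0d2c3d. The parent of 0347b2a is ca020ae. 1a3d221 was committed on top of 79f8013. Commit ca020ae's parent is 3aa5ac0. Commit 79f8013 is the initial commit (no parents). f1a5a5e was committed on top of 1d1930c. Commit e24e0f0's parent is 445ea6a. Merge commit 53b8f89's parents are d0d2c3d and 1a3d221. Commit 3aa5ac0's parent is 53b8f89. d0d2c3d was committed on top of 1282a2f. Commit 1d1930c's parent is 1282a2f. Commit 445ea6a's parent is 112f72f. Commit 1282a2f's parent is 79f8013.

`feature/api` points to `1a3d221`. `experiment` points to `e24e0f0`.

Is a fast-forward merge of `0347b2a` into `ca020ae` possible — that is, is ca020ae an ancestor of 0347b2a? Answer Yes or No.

A fast-forward from ca020ae to 0347b2a is possible iff ca020ae is an ancestor of 0347b2a.
Ancestors of 0347b2a: {0347b2a, 1282a2f, 1a3d221, 3aa5ac0, 53b8f89, 79f8013, ca020ae, d0d2c3d}.
ca020ae is among them, so fast-forward is possible.

Yes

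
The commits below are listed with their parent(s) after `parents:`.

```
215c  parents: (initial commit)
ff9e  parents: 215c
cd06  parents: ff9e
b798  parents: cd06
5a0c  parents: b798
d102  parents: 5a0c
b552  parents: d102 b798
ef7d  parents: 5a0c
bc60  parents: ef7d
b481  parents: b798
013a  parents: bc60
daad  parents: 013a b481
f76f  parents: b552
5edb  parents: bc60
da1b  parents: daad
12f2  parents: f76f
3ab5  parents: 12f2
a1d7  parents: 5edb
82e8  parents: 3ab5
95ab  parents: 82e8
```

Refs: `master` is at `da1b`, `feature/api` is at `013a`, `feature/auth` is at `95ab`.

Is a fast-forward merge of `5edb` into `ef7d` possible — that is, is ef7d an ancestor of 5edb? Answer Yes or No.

A fast-forward from ef7d to 5edb is possible iff ef7d is an ancestor of 5edb.
Ancestors of 5edb: {215c, 5a0c, 5edb, b798, bc60, cd06, ef7d, ff9e}.
ef7d is among them, so fast-forward is possible.

Yes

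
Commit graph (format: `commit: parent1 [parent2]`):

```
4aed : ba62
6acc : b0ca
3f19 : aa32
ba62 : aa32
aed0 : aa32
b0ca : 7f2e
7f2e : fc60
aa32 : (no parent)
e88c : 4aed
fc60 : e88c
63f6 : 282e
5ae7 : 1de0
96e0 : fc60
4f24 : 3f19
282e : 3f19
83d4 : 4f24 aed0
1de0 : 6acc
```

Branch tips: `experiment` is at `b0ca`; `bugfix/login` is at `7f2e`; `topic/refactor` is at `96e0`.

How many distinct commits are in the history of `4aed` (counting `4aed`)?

Walking parent pointers from 4aed: reachable set = {4aed, aa32, ba62}.
That is 3 commits.

3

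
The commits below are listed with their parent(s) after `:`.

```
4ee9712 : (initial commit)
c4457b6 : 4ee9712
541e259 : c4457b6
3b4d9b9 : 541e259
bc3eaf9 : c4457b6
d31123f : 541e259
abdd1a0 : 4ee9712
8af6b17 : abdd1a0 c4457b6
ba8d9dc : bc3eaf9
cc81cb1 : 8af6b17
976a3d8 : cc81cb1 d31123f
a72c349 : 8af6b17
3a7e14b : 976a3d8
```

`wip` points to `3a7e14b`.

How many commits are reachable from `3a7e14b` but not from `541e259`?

6

Reachable from 3a7e14b: {3a7e14b, 4ee9712, 541e259, 8af6b17, 976a3d8, abdd1a0, c4457b6, cc81cb1, d31123f}.
Reachable from 541e259: {4ee9712, 541e259, c4457b6}.
In 3a7e14b's history but not 541e259's: {3a7e14b, 8af6b17, 976a3d8, abdd1a0, cc81cb1, d31123f} — 6 commits.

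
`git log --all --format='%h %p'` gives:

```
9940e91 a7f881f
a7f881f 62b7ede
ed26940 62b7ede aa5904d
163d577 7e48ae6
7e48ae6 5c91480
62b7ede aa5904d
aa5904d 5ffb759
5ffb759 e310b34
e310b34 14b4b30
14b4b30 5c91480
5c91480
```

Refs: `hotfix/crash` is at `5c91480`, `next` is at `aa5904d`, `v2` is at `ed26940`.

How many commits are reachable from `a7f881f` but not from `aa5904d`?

2

Reachable from a7f881f: {14b4b30, 5c91480, 5ffb759, 62b7ede, a7f881f, aa5904d, e310b34}.
Reachable from aa5904d: {14b4b30, 5c91480, 5ffb759, aa5904d, e310b34}.
In a7f881f's history but not aa5904d's: {62b7ede, a7f881f} — 2 commits.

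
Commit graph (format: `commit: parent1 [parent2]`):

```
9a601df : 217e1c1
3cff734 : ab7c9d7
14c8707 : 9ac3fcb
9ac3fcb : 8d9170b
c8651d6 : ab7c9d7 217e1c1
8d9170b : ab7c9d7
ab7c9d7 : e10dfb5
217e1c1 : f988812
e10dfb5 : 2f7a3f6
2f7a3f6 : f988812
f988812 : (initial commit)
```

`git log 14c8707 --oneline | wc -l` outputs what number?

Walking parent pointers from 14c8707: reachable set = {14c8707, 2f7a3f6, 8d9170b, 9ac3fcb, ab7c9d7, e10dfb5, f988812}.
That is 7 commits.

7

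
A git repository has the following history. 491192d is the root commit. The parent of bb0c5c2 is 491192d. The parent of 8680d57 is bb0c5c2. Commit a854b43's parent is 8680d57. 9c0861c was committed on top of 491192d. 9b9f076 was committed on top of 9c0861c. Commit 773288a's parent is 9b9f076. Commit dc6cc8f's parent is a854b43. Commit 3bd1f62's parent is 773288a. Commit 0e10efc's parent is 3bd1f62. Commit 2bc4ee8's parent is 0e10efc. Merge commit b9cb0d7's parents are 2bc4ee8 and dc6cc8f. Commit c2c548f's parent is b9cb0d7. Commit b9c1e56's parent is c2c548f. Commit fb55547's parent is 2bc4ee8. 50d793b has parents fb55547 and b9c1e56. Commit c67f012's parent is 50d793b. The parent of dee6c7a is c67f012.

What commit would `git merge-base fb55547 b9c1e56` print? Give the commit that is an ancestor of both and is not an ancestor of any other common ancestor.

Ancestors of fb55547: {0e10efc, 2bc4ee8, 3bd1f62, 491192d, 773288a, 9b9f076, 9c0861c, fb55547}.
Ancestors of b9c1e56: {0e10efc, 2bc4ee8, 3bd1f62, 491192d, 773288a, 8680d57, 9b9f076, 9c0861c, a854b43, b9c1e56, b9cb0d7, bb0c5c2, c2c548f, dc6cc8f}.
Common ancestors: {0e10efc, 2bc4ee8, 3bd1f62, 491192d, 773288a, 9b9f076, 9c0861c}.
Among these, 2bc4ee8 is not an ancestor of any other common ancestor — it is the merge base.

2bc4ee8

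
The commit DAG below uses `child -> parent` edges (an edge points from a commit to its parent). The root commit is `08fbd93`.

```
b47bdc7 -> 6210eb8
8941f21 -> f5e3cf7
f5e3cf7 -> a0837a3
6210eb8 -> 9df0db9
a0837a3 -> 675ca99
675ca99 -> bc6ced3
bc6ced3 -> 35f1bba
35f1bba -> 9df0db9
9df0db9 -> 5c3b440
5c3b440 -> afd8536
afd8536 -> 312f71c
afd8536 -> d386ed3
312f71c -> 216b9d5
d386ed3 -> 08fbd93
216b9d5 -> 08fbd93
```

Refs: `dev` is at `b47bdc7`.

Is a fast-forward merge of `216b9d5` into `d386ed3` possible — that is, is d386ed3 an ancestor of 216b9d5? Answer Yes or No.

No

A fast-forward from d386ed3 to 216b9d5 is possible iff d386ed3 is an ancestor of 216b9d5.
Ancestors of 216b9d5: {08fbd93, 216b9d5}.
d386ed3 is not among them, so fast-forward is not possible.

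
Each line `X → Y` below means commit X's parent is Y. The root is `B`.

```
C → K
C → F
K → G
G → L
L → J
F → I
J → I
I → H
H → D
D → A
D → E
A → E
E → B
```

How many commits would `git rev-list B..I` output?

5

Reachable from I: {A, B, D, E, H, I}.
Reachable from B: {B}.
In I's history but not B's: {A, D, E, H, I} — 5 commits.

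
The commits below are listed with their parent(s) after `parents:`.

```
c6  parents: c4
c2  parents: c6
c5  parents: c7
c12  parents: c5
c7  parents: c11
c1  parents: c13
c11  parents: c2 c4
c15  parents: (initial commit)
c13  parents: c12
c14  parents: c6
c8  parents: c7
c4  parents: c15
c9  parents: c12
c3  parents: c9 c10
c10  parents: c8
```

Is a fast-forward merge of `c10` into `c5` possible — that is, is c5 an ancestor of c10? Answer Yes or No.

No

A fast-forward from c5 to c10 is possible iff c5 is an ancestor of c10.
Ancestors of c10: {c10, c11, c15, c2, c4, c6, c7, c8}.
c5 is not among them, so fast-forward is not possible.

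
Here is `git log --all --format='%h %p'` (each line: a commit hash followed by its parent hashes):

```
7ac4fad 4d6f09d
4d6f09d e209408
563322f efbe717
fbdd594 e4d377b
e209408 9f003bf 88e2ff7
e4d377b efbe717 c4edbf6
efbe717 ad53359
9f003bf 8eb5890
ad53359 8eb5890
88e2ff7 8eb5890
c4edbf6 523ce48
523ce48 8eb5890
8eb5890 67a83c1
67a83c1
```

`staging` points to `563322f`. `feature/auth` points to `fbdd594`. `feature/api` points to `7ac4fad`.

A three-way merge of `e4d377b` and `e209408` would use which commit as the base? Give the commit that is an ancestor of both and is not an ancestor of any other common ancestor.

8eb5890

Ancestors of e4d377b: {523ce48, 67a83c1, 8eb5890, ad53359, c4edbf6, e4d377b, efbe717}.
Ancestors of e209408: {67a83c1, 88e2ff7, 8eb5890, 9f003bf, e209408}.
Common ancestors: {67a83c1, 8eb5890}.
Among these, 8eb5890 is not an ancestor of any other common ancestor — it is the merge base.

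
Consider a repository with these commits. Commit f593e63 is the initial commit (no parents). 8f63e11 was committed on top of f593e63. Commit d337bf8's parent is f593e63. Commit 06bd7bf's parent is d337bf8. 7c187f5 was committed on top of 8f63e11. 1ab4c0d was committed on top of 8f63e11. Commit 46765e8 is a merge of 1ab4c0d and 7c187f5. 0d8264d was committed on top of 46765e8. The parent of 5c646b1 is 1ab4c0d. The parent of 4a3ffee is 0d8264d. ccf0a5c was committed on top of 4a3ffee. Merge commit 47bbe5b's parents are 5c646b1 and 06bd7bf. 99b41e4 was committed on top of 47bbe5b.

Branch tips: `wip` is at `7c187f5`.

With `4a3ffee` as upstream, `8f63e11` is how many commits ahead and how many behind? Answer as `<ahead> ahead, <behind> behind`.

Reachable from 8f63e11: {8f63e11, f593e63}.
Reachable from 4a3ffee: {0d8264d, 1ab4c0d, 46765e8, 4a3ffee, 7c187f5, 8f63e11, f593e63}.
Only in 8f63e11's history (ahead): {} — 0.
Only in 4a3ffee's history (behind): {0d8264d, 1ab4c0d, 46765e8, 4a3ffee, 7c187f5} — 5.

0 ahead, 5 behind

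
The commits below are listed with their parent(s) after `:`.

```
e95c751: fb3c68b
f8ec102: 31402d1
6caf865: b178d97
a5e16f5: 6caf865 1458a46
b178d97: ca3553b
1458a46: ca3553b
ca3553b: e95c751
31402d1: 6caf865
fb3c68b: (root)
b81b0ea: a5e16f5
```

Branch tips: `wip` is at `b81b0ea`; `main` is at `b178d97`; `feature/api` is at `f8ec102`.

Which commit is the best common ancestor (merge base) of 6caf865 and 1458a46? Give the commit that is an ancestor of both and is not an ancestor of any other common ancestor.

Ancestors of 6caf865: {6caf865, b178d97, ca3553b, e95c751, fb3c68b}.
Ancestors of 1458a46: {1458a46, ca3553b, e95c751, fb3c68b}.
Common ancestors: {ca3553b, e95c751, fb3c68b}.
Among these, ca3553b is not an ancestor of any other common ancestor — it is the merge base.

ca3553b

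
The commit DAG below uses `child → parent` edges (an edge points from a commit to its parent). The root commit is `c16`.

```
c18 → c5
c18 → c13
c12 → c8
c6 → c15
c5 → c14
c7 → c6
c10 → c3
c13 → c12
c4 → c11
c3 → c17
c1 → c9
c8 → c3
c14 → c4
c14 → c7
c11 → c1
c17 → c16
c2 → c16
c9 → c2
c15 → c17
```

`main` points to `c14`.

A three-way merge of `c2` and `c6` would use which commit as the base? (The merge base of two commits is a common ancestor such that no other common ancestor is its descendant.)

Ancestors of c2: {c16, c2}.
Ancestors of c6: {c15, c16, c17, c6}.
Common ancestors: {c16}.
The only common ancestor is c16, so it is the merge base.

c16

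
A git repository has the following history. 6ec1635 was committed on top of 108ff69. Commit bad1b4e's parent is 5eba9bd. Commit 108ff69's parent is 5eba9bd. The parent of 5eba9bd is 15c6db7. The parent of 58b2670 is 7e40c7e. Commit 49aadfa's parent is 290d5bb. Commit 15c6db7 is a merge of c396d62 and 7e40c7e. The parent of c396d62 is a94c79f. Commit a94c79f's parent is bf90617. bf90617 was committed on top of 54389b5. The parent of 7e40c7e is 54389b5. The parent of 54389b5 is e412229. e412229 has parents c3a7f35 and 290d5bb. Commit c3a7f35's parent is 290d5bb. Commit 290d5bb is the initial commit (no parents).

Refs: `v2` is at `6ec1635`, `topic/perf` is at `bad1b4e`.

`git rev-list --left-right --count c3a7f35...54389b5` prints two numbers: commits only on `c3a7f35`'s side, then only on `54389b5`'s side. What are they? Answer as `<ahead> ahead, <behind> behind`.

0 ahead, 2 behind

Reachable from c3a7f35: {290d5bb, c3a7f35}.
Reachable from 54389b5: {290d5bb, 54389b5, c3a7f35, e412229}.
Only in c3a7f35's history (ahead): {} — 0.
Only in 54389b5's history (behind): {54389b5, e412229} — 2.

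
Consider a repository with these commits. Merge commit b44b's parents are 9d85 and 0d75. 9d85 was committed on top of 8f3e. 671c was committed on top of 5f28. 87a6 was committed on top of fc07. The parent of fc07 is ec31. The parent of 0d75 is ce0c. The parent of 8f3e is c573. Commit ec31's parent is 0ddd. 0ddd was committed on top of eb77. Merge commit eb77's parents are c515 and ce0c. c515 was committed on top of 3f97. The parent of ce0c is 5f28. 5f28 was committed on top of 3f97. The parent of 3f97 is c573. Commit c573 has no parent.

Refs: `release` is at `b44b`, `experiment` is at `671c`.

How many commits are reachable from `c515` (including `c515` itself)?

3

Walking parent pointers from c515: reachable set = {3f97, c515, c573}.
That is 3 commits.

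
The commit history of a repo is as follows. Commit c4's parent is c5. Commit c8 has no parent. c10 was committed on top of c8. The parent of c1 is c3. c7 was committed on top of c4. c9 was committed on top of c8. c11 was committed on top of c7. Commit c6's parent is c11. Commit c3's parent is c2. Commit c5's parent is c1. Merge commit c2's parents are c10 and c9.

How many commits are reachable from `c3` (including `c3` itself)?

Walking parent pointers from c3: reachable set = {c10, c2, c3, c8, c9}.
That is 5 commits.

5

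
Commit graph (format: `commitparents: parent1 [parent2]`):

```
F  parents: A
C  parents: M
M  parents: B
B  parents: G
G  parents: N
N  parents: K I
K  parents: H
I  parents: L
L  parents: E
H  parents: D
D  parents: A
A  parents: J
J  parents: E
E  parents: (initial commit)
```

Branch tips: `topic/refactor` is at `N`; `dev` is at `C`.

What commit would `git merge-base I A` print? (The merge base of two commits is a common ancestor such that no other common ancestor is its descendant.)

E

Ancestors of I: {E, I, L}.
Ancestors of A: {A, E, J}.
Common ancestors: {E}.
The only common ancestor is E, so it is the merge base.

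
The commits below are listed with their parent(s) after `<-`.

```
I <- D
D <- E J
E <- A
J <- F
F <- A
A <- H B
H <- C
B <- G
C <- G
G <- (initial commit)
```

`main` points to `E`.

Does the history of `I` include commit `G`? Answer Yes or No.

Ancestors of I (commits reachable by following parents): {A, B, C, D, E, F, G, H, I, J}.
G is in that set, so it is an ancestor of I.

Yes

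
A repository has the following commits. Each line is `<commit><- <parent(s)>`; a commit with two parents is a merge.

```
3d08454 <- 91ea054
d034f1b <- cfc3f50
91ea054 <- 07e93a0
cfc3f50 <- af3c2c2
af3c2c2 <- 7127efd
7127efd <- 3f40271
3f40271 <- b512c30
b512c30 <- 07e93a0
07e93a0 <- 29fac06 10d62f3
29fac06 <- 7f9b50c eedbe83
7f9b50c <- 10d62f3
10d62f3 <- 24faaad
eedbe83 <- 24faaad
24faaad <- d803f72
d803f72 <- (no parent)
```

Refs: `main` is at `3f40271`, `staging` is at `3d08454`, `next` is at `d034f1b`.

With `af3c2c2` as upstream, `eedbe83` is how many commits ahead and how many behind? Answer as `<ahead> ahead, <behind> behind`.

Reachable from eedbe83: {24faaad, d803f72, eedbe83}.
Reachable from af3c2c2: {07e93a0, 10d62f3, 24faaad, 29fac06, 3f40271, 7127efd, 7f9b50c, af3c2c2, b512c30, d803f72, eedbe83}.
Only in eedbe83's history (ahead): {} — 0.
Only in af3c2c2's history (behind): {07e93a0, 10d62f3, 29fac06, 3f40271, 7127efd, 7f9b50c, af3c2c2, b512c30} — 8.

0 ahead, 8 behind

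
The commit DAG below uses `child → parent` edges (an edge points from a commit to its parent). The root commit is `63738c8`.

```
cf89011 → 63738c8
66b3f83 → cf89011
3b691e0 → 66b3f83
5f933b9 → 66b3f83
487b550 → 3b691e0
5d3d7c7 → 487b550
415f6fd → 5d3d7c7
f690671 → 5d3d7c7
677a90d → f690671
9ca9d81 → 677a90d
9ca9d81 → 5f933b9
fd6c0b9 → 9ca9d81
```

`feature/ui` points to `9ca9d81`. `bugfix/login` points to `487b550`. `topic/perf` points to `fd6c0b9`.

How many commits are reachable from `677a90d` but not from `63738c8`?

Reachable from 677a90d: {3b691e0, 487b550, 5d3d7c7, 63738c8, 66b3f83, 677a90d, cf89011, f690671}.
Reachable from 63738c8: {63738c8}.
In 677a90d's history but not 63738c8's: {3b691e0, 487b550, 5d3d7c7, 66b3f83, 677a90d, cf89011, f690671} — 7 commits.

7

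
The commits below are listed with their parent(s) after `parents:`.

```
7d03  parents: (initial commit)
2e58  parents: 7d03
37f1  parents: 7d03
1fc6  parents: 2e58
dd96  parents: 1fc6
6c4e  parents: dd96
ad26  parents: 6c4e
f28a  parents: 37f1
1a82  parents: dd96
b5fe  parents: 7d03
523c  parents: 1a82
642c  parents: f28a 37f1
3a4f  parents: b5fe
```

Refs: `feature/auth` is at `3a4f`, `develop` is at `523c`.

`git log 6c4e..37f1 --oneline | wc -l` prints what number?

Reachable from 37f1: {37f1, 7d03}.
Reachable from 6c4e: {1fc6, 2e58, 6c4e, 7d03, dd96}.
In 37f1's history but not 6c4e's: {37f1} — 1 commit.

1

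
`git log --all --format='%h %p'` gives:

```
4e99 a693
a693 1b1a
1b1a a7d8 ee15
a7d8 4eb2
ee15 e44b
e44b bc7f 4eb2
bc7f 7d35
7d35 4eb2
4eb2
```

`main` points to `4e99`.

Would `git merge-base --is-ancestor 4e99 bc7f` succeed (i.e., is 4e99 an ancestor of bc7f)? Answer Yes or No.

Ancestors of bc7f: {4eb2, 7d35, bc7f}.
4e99 is not in that set, so it is not an ancestor of bc7f.

No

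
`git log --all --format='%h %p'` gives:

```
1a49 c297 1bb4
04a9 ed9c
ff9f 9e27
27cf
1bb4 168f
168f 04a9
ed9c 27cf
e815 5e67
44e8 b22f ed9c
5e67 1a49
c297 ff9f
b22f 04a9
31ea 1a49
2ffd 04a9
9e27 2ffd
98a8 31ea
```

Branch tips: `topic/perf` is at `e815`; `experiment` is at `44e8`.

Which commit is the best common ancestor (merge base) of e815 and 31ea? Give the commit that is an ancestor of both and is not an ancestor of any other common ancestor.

Ancestors of e815: {04a9, 168f, 1a49, 1bb4, 27cf, 2ffd, 5e67, 9e27, c297, e815, ed9c, ff9f}.
Ancestors of 31ea: {04a9, 168f, 1a49, 1bb4, 27cf, 2ffd, 31ea, 9e27, c297, ed9c, ff9f}.
Common ancestors: {04a9, 168f, 1a49, 1bb4, 27cf, 2ffd, 9e27, c297, ed9c, ff9f}.
Among these, 1a49 is not an ancestor of any other common ancestor — it is the merge base.

1a49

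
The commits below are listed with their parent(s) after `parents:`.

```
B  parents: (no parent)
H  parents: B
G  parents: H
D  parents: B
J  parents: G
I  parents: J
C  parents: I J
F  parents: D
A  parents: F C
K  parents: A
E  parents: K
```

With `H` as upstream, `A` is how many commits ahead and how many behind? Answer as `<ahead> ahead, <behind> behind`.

7 ahead, 0 behind

Reachable from A: {A, B, C, D, F, G, H, I, J}.
Reachable from H: {B, H}.
Only in A's history (ahead): {A, C, D, F, G, I, J} — 7.
Only in H's history (behind): {} — 0.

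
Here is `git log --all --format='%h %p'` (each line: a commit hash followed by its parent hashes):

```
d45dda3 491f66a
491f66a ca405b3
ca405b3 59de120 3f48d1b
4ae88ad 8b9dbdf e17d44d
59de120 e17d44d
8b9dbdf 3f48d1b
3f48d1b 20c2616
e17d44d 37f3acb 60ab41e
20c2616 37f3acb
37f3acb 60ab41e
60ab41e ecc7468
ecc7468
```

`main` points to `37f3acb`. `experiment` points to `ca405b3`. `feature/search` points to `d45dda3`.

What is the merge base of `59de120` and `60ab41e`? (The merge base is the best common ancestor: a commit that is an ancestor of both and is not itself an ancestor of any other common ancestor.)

Ancestors of 59de120: {37f3acb, 59de120, 60ab41e, e17d44d, ecc7468}.
Ancestors of 60ab41e: {60ab41e, ecc7468}.
Common ancestors: {60ab41e, ecc7468}.
Among these, 60ab41e is not an ancestor of any other common ancestor — it is the merge base.

60ab41e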